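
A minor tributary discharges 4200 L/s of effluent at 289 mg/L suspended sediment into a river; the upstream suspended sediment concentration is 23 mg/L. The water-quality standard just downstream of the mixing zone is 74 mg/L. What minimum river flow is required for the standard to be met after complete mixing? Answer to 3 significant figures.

Set C_mix = 74: (Q·23.00 + 4200·289.0) / (Q + 4200) = 74
→ Q = 4200·(289.0 − 74)/(74 − 23.00) = 17710 L/s.

17700 L/s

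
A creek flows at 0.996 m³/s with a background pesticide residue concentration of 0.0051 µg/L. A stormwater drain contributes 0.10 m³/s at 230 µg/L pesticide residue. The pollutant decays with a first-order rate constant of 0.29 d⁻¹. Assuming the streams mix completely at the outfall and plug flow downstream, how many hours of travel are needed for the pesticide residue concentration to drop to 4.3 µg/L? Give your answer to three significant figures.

131 h

Flow-weighted average: C = (0.9960·0.005100 + 0.1000·230.0) / 1.096 = 23.01/1.096 = 20.99 µg/L.
20.99·exp(−k·t) = 4.3 → t = ln(20.99/4.3)/k = 472300 s = 131.2 h.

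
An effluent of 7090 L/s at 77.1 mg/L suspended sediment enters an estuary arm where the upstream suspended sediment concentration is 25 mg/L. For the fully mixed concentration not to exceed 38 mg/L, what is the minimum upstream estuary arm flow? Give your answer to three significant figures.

Set C_mix = 38: (Q·25.00 + 7090·77.10) / (Q + 7090) = 38
→ Q = 7090·(77.10 − 38)/(38 − 25.00) = 21320 L/s.

21300 L/s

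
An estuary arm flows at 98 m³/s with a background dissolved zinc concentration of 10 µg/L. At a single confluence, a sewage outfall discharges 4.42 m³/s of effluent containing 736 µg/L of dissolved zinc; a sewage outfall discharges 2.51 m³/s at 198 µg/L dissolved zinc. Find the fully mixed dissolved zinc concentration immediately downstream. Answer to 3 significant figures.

45.1 µg/L

Mixed concentration C = ΣQC/ΣQ = (98.00·10.00 + 4.420·736.0 + 2.510·198.0) / 104.9 = 4730/104.9 = 45.08 µg/L.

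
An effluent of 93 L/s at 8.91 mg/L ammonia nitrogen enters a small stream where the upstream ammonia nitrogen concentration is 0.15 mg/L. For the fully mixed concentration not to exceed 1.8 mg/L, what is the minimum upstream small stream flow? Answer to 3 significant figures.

401 L/s

Set C_mix = 1.8: (Q·0.1500 + 93.00·8.910) / (Q + 93.00) = 1.8
→ Q = 93.00·(8.910 − 1.8)/(1.8 − 0.1500) = 400.7 L/s.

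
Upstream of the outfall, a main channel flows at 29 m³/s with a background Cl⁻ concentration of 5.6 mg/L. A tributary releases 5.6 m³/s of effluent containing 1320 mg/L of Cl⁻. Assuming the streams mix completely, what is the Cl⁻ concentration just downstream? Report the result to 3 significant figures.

218 mg/L

Mixed concentration C = ΣQC/ΣQ = (29.00·5.600 + 5.600·1320) / 34.60 = 7554/34.60 = 218.3 mg/L.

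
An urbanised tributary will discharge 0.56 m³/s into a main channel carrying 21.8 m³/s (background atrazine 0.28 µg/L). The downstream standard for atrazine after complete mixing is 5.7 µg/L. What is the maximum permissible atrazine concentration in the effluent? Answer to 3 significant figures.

217 µg/L

At the limit, (Qr·Cr + Qe·Cₑ)/(Qr + Qe) = 5.7:
Cₑ = (22.36·5.7 − 21.80·0.2800) / 0.5600 = 216.7 µg/L.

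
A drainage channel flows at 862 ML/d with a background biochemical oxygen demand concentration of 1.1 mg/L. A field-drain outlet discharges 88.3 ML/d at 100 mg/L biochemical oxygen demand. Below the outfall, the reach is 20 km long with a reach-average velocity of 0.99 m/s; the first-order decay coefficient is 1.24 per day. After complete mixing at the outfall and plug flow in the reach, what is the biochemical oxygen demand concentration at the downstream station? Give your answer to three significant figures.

Mass balance: C = (862.0·1.100 + 88.30·100.0) / 950.3 = 9778/950.3 = 10.29 mg/L.
Travel time t = 20·1000 / 0.99 = 20200 s = 5.612 h.
Applying C = C₀e^(−kt): 10.29 × 0.7483 = 7.700 mg/L.

7.70 mg/L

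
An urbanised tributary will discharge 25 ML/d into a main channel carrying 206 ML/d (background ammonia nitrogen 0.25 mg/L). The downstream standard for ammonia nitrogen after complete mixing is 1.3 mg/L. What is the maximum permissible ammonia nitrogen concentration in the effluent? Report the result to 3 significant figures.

At the limit, (Qr·Cr + Qe·Cₑ)/(Qr + Qe) = 1.3:
Cₑ = (231.0·1.3 − 206.0·0.2500) / 25.00 = 9.952 mg/L.

9.95 mg/L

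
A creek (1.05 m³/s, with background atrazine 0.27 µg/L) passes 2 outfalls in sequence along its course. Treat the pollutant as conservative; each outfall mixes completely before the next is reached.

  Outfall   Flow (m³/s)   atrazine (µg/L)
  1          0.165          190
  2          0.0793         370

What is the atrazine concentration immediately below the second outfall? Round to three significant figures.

Below outfall 1: Q → 1.215 m³/s, C = (1.050·0.2700 + 0.1650·190.0)/1.215 = 26.04 µg/L.
Below outfall 2: Q → 1.294 m³/s, C = (1.215·26.04 + 0.07930·370.0)/1.294 = 47.11 µg/L.

47.1 µg/L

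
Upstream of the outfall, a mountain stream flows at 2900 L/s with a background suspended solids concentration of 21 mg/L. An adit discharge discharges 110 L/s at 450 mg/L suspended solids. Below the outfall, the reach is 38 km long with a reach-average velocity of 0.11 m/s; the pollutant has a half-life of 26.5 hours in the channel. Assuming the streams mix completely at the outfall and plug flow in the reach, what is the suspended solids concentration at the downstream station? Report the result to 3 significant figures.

2.98 mg/L

Conservation of mass: C = (2900·21.00 + 110.0·450.0) / 3010 = 110400/3010 = 36.68 mg/L.
Travel time t = 38·1000 / 0.11 = 345500 s = 95.96 h.
Half-life 26.5 h → k = ln 2 / 26.5 = 0.02616 h⁻¹ = 0.6278 d⁻¹.
After decay, C = 36.68 × e^(−kt) = 36.68 × 0.08127 = 2.981 mg/L.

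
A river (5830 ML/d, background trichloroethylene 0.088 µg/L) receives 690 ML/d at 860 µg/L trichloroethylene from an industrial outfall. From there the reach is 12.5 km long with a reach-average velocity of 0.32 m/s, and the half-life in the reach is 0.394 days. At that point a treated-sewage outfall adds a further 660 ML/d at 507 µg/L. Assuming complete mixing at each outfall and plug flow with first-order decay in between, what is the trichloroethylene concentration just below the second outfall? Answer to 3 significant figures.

After mixing, C = (5830·0.08800 + 690.0·860.0) / 6520 = 593900/6520 = 91.09 µg/L; combined flow 6520 ML/d.
Travel time t = 12.5·1000 / 0.32 = 39060 s = 10.85 h.
Half-life 0.394 d → k = ln 2 / 0.394 = 1.759 d⁻¹.
First-order decay: C = 91.09·exp(−k·t) = 91.09·0.4514 = 41.12 µg/L.
At the second outfall, C = (6520·41.12 + 660.0·507.0) / (6520 + 660.0) = 83.94 µg/L.

83.9 µg/L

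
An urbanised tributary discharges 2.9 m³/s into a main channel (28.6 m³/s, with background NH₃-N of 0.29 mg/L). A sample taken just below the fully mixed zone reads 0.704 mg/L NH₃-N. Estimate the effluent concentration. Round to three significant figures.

4.79 mg/L

Mass balance: 28.60·0.2900 + 2.900·Cₑ = 31.50·0.7040
→ Cₑ = (31.50·0.7040 − 28.60·0.2900) / 2.900 = 4.787 mg/L.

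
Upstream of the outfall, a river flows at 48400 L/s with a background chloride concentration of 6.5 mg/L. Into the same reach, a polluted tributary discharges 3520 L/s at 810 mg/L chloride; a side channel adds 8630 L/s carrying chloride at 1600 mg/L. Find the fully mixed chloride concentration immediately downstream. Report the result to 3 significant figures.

Mixed concentration C = ΣQC/ΣQ = (48400·6.500 + 3520·810.0 + 8630·1600) / 60550 = 16970000/60550 = 280.3 mg/L.

280 mg/L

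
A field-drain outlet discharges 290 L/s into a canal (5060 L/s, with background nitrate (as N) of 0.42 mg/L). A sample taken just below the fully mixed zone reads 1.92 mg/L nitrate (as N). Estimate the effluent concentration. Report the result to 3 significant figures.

28.1 mg/L

Mass balance: 5060·0.4200 + 290.0·Cₑ = 5350·1.920
→ Cₑ = (5350·1.920 − 5060·0.4200) / 290.0 = 28.09 mg/L.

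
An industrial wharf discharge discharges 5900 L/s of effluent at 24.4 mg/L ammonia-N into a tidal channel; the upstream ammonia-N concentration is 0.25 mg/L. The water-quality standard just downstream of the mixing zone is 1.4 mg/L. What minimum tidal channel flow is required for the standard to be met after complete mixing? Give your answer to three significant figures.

Set C_mix = 1.4: (Q·0.2500 + 5900·24.40) / (Q + 5900) = 1.4
→ Q = 5900·(24.40 − 1.4)/(1.4 − 0.2500) = 118000 L/s.

118000 L/s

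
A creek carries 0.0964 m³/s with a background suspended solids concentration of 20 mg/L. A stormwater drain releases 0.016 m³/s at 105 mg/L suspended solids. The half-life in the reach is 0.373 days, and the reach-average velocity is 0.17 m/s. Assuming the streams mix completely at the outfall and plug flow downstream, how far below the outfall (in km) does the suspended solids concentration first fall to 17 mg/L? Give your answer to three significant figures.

5.02 km

Flow-weighted average: C = (0.09640·20.00 + 0.01600·105.0) / 0.1124 = 3.608/0.1124 = 32.10 mg/L.
Half-life 0.373 d → k = ln 2 / 0.373 = 1.858 d⁻¹.
Set 32.10·exp(−k·t) = 17 → t = ln(32.10/17)/k = 29550 s = 8.209 h.
Distance = v·t = 0.17·29550 = 5024 m = 5.024 km.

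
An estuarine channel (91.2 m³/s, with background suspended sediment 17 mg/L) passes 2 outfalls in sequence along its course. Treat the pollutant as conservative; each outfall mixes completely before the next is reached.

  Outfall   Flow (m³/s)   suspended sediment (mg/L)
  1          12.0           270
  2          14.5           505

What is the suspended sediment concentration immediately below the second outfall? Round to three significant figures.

103 mg/L

Below outfall 1: Q → 103.2 m³/s, C = (91.20·17.00 + 12.00·270.0)/103.2 = 46.42 mg/L.
Below outfall 2: Q → 117.7 m³/s, C = (103.2·46.42 + 14.50·505.0)/117.7 = 102.9 mg/L.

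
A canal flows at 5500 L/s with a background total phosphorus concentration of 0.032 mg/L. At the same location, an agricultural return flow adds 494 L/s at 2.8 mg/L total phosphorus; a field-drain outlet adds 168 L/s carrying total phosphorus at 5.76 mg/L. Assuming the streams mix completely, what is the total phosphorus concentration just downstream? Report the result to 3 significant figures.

After mixing, C = (5500·0.03200 + 494.0·2.800 + 168.0·5.760) / 6162 = 2527/6162 = 0.4101 mg/L.

0.410 mg/L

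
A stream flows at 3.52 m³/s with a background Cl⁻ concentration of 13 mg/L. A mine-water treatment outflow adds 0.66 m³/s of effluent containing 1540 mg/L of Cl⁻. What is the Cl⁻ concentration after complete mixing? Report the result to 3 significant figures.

254 mg/L

After mixing, C = (3.520·13.00 + 0.6600·1540) / 4.180 = 1062/4.180 = 254.1 mg/L.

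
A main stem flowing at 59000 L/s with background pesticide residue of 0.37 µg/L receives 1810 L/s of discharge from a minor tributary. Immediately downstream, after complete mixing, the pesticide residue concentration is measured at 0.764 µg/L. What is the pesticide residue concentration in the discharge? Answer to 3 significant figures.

13.6 µg/L

Mass balance: 59000·0.3700 + 1810·Cₑ = 60810·0.7640
→ Cₑ = (60810·0.7640 − 59000·0.3700) / 1810 = 13.61 µg/L.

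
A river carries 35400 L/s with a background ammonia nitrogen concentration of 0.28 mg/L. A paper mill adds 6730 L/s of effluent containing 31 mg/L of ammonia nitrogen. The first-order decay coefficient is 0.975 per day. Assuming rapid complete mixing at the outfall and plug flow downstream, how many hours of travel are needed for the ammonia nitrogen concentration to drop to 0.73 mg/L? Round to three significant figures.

After mixing, C = (35400·0.2800 + 6730·31.00) / 42130 = 218500/42130 = 5.187 mg/L.
5.187·exp(−k·t) = 0.73 → t = ln(5.187/0.73)/k = 173800 s = 48.27 h.

48.3 h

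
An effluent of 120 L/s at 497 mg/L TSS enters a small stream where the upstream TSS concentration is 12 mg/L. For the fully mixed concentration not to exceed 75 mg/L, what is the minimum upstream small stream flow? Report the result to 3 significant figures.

804 L/s

Set C_mix = 75: (Q·12.00 + 120.0·497.0) / (Q + 120.0) = 75
→ Q = 120.0·(497.0 − 75)/(75 − 12.00) = 803.8 L/s.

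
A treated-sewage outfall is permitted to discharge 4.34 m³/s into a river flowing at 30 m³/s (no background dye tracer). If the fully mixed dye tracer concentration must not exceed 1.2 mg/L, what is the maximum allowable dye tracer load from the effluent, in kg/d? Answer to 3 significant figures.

3560 kg/d

Mass balance at the limit: 30.00·0 + 4.340·Cₑ = 34.34·1.2 → Cₑ = 9.495 mg/L.
Load = 4.340 m³/s × 9.495 g/m³ × 86 400 s/d = 3560 kg/d.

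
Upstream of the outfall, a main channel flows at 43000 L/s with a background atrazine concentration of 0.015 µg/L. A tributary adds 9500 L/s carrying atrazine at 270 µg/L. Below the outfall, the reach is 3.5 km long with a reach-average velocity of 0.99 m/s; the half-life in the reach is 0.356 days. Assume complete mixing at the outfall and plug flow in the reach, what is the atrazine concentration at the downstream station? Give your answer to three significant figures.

Conservation of mass: C = (43000·0.01500 + 9500·270.0) / 52500 = 2566000/52500 = 48.87 µg/L.
Travel time t = 3.5·1000 / 0.99 = 3535 s = 0.9820 h.
Half-life 0.356 d → k = ln 2 / 0.356 = 1.947 d⁻¹.
Decay over the reach: 48.87·exp(−kt) = 48.87·0.9234 = 45.13 µg/L.

45.1 µg/L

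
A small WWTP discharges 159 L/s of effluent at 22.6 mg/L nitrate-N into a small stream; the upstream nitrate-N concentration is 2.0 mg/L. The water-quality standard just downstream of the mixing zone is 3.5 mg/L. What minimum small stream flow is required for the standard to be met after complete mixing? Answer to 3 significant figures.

2020 L/s

Set C_mix = 3.5: (Q·2.000 + 159.0·22.60) / (Q + 159.0) = 3.5
→ Q = 159.0·(22.60 − 3.5)/(3.5 − 2.000) = 2025 L/s.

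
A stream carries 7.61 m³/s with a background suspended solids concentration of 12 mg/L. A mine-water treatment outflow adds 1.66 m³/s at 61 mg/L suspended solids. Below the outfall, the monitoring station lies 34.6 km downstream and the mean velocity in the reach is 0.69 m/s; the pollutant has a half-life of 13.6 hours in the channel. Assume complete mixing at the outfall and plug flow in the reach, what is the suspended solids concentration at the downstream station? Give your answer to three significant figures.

10.2 mg/L

After mixing, C = (7.610·12.00 + 1.660·61.00) / 9.270 = 192.6/9.270 = 20.77 mg/L.
Travel time t = 34.6·1000 / 0.69 = 50140 s = 13.93 h.
Half-life 13.6 h → k = ln 2 / 13.6 = 0.05097 h⁻¹ = 1.223 d⁻¹.
First-order decay: C = 20.77·exp(−k·t) = 20.77·0.4917 = 10.21 mg/L.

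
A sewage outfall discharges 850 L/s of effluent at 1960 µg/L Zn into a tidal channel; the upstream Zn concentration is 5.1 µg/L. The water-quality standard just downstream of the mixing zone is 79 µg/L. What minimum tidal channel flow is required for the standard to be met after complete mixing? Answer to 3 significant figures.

21600 L/s

Set C_mix = 79: (Q·5.100 + 850.0·1960) / (Q + 850.0) = 79
→ Q = 850.0·(1960 − 79)/(79 − 5.100) = 21640 L/s.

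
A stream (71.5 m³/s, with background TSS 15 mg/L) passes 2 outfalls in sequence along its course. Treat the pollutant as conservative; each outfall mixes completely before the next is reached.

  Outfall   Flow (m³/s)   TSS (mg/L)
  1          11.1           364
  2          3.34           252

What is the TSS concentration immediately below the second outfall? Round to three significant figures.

After outfall 1: Q = 71.50 + 11.10 = 82.60 m³/s; C = (71.50·15.00 + 11.10·364.0)/82.60 = 61.90 mg/L.
After outfall 2: Q = 82.60 + 3.340 = 85.94 m³/s; C = (82.60·61.90 + 3.340·252.0)/85.94 = 69.29 mg/L.

69.3 mg/L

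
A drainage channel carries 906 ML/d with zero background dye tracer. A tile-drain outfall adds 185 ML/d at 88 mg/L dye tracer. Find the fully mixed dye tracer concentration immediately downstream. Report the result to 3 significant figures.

14.9 mg/L

After mixing, C = (906.0·0 + 185.0·88.00) / 1091 = 16280/1091 = 14.92 mg/L.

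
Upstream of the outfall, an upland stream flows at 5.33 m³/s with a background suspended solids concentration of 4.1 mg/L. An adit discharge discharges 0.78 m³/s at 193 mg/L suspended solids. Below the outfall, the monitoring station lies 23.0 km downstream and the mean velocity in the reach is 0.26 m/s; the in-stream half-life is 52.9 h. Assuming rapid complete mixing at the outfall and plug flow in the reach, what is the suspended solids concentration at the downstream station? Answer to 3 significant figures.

20.4 mg/L

Flow-weighted average: C = (5.330·4.100 + 0.7800·193.0) / 6.110 = 172.4/6.110 = 28.21 mg/L.
Travel time t = 23.0·1000 / 0.26 = 88460 s = 24.57 h.
Half-life 52.9 h → k = ln 2 / 52.9 = 0.01310 h⁻¹ = 0.3145 d⁻¹.
Applying C = C₀e^(−kt): 28.21 × 0.7247 = 20.45 mg/L.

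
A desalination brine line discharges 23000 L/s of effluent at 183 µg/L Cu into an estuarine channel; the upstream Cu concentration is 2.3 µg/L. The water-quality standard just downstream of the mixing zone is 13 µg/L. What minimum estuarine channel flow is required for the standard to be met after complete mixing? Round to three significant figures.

365000 L/s

Set C_mix = 13: (Q·2.300 + 23000·183.0) / (Q + 23000) = 13
→ Q = 23000·(183.0 − 13)/(13 − 2.300) = 365400 L/s.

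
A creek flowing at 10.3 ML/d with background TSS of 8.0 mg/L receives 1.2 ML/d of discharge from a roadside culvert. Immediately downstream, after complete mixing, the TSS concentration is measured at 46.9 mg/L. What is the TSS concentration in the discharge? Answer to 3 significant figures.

381 mg/L

Mass balance: 10.30·8.000 + 1.200·Cₑ = 11.50·46.90
→ Cₑ = (11.50·46.90 − 10.30·8.000) / 1.200 = 380.8 mg/L.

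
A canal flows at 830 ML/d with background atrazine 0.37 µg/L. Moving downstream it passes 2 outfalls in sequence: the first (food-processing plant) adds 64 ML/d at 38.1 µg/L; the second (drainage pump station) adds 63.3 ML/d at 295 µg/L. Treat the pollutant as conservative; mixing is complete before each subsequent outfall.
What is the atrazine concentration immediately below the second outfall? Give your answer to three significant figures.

22.4 µg/L

Outfall 1: combined Q = 894.0 ML/d; C = (830.0·0.3700 + 64.00·38.10)/894.0 = 3.071 µg/L.
Outfall 2: combined Q = 957.3 ML/d; C = (894.0·3.071 + 63.30·295.0)/957.3 = 22.37 µg/L.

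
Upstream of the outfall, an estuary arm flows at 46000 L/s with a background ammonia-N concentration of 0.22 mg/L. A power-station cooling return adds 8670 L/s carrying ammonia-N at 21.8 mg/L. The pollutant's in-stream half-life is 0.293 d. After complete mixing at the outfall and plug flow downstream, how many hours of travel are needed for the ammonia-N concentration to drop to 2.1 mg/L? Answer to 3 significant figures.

5.59 h

Conservation of mass: C = (46000·0.2200 + 8670·21.80) / 54670 = 199100/54670 = 3.642 mg/L.
Half-life 0.293 d → k = ln 2 / 0.293 = 2.366 d⁻¹.
3.642·exp(−k·t) = 2.1 → t = ln(3.642/2.1)/k = 20110 s = 5.587 h.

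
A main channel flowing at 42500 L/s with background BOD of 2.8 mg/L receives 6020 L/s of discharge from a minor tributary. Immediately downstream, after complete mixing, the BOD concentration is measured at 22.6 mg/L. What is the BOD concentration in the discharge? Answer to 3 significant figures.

Mass balance: 42500·2.800 + 6020·Cₑ = 48520·22.60
→ Cₑ = (48520·22.60 − 42500·2.800) / 6020 = 162.4 mg/L.

162 mg/L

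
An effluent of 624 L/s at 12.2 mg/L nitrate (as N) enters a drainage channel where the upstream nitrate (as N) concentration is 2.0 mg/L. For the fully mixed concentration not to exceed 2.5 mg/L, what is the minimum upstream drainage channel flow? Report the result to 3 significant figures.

12100 L/s

Set C_mix = 2.5: (Q·2.000 + 624.0·12.20) / (Q + 624.0) = 2.5
→ Q = 624.0·(12.20 − 2.5)/(2.5 − 2.000) = 12110 L/s.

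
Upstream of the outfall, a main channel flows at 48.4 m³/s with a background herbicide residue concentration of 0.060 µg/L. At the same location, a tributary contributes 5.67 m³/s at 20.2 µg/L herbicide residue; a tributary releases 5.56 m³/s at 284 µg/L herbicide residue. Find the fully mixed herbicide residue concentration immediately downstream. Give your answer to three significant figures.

28.5 µg/L

Mass balance: C = (48.40·0.06000 + 5.670·20.20 + 5.560·284.0) / 59.63 = 1696/59.63 = 28.45 µg/L.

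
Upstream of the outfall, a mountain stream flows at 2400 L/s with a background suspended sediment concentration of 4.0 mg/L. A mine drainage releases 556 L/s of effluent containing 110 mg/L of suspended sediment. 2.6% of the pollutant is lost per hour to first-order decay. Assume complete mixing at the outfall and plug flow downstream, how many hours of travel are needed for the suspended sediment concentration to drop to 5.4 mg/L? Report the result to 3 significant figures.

56.5 h

Conservation of mass: C = (2400·4.000 + 556.0·110.0) / 2956 = 70760/2956 = 23.94 mg/L.
2.6%/h lost → k = −ln(1 − 0.026) = 0.02634 h⁻¹.
23.94·exp(−k·t) = 5.4 → t = ln(23.94/5.4)/k = 203500 s = 56.52 h.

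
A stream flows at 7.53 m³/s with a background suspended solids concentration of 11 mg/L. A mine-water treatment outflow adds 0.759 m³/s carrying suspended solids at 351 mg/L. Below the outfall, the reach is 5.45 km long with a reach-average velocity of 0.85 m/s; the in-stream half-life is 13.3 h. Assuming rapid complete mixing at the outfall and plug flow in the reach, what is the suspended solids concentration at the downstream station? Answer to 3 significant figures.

Mass balance: C = (7.530·11.00 + 0.7590·351.0) / 8.289 = 349.2/8.289 = 42.13 mg/L.
Travel time t = 5.45·1000 / 0.85 = 6412 s = 1.781 h.
Half-life 13.3 h → k = ln 2 / 13.3 = 0.05212 h⁻¹ = 1.251 d⁻¹.
Decay over the reach: 42.13·exp(−kt) = 42.13·0.9114 = 38.40 mg/L.

38.4 mg/L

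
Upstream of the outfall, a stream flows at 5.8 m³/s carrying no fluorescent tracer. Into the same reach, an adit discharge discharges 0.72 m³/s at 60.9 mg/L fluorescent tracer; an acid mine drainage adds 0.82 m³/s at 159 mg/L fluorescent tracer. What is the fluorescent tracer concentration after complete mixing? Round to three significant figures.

Mass balance: C = (5.800·0 + 0.7200·60.90 + 0.8200·159.0) / 7.340 = 174.2/7.340 = 23.74 mg/L.

23.7 mg/L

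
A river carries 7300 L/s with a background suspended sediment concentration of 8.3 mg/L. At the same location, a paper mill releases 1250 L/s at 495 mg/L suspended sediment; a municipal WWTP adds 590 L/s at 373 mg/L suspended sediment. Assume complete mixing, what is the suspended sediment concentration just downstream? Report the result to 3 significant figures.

98.4 mg/L

Conservation of mass: C = (7300·8.300 + 1250·495.0 + 590.0·373.0) / 9140 = 899400/9140 = 98.40 mg/L.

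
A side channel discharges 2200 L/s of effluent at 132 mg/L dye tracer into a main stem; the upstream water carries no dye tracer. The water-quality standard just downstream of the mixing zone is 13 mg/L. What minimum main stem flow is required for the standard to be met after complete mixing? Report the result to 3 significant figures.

Set C_mix = 13: (Q·0 + 2200·132.0) / (Q + 2200) = 13
→ Q = 2200·(132.0 − 13)/(13 − 0) = 20140 L/s.

20100 L/s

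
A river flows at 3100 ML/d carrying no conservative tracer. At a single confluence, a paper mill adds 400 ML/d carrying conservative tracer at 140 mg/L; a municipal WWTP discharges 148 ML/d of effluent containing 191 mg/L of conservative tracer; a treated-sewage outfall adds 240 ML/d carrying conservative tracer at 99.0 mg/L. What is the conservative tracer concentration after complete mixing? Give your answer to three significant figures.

Flow-weighted average: C = (3100·0 + 400.0·140.0 + 148.0·191.0 + 240.0·99.00) / 3888 = 108000/3888 = 27.78 mg/L.

27.8 mg/L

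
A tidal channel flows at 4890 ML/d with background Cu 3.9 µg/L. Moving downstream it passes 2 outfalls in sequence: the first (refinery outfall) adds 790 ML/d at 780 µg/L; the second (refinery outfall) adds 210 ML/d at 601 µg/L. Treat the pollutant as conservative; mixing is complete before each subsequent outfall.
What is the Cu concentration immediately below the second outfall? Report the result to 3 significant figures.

129 µg/L

Below outfall 1: Q → 5680 ML/d, C = (4890·3.900 + 790.0·780.0)/5680 = 111.8 µg/L.
Below outfall 2: Q → 5890 ML/d, C = (5680·111.8 + 210.0·601.0)/5890 = 129.3 µg/L.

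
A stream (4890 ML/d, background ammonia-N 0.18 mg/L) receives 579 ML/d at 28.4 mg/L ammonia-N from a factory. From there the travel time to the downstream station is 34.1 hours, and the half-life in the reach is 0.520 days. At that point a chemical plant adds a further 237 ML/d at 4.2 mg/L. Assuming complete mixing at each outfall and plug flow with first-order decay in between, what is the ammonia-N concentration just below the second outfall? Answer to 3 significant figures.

Flow-weighted average: C = (4890·0.1800 + 579.0·28.40) / 5469 = 17320/5469 = 3.168 mg/L; combined flow 5469 ML/d.
Half-life 0.520 d → k = ln 2 / 0.520 = 1.333 d⁻¹.
Decay over the reach: 3.168·exp(−kt) = 3.168·0.1505 = 0.4767 mg/L.
At the second outfall, C = (5469·0.4767 + 237.0·4.200) / (5469 + 237.0) = 0.6313 mg/L.

0.631 mg/L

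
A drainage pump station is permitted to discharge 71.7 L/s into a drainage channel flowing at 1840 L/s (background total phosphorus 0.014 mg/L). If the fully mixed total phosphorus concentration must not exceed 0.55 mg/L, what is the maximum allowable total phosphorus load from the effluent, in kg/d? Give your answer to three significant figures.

88.6 kg/d

Mass balance at the limit: 1840·0.01400 + 71.70·Cₑ = 1912·0.55 → Cₑ = 14.31 mg/L.
71.70 L/s = 0.07170 m³/s. Load = 0.07170 m³/s × 14.31 g/m³ × 86 400 s/d = 88.62 kg/d.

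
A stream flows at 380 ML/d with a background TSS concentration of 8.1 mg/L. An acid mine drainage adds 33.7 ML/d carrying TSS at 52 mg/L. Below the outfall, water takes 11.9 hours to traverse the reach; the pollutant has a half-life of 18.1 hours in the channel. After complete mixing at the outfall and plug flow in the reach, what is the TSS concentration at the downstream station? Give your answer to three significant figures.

7.40 mg/L

Mixed concentration C = ΣQC/ΣQ = (380.0·8.100 + 33.70·52.00) / 413.7 = 4830/413.7 = 11.68 mg/L.
Half-life 18.1 h → k = ln 2 / 18.1 = 0.03830 h⁻¹ = 0.9191 d⁻¹.
After decay, C = 11.68 × e^(−kt) = 11.68 × 0.6340 = 7.403 mg/L.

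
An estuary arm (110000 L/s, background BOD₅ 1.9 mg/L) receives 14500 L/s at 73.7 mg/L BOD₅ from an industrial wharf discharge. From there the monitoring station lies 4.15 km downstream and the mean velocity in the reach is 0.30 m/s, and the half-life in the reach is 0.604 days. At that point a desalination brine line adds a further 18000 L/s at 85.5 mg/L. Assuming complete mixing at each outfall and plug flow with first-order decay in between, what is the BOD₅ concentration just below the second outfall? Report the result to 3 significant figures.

Conservation of mass: C = (110000·1.900 + 14500·73.70) / 124500 = 1278000/124500 = 10.26 mg/L; combined flow 124500 L/s.
Travel time t = 4.15·1000 / 0.30 = 13830 s = 3.843 h.
Half-life 0.604 d → k = ln 2 / 0.604 = 1.148 d⁻¹.
Applying C = C₀e^(−kt): 10.26 × 0.8322 = 8.540 mg/L.
Second outfall: C = (124500·8.540 + 18000·85.50)/142500 = 18.26 mg/L.

18.3 mg/L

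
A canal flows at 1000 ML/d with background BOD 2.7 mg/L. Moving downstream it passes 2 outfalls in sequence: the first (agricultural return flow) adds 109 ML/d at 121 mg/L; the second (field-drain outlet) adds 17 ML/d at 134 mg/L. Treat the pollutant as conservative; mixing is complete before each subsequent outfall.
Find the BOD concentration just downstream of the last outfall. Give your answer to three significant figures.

Outfall 1: combined Q = 1109 ML/d; C = (1000·2.700 + 109.0·121.0)/1109 = 14.33 mg/L.
Outfall 2: combined Q = 1126 ML/d; C = (1109·14.33 + 17.00·134.0)/1126 = 16.13 mg/L.

16.1 mg/L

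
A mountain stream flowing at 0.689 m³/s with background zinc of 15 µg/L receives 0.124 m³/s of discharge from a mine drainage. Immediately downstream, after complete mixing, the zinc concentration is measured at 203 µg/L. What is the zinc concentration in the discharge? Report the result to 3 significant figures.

Mass balance: 0.6890·15.00 + 0.1240·Cₑ = 0.8130·203.0
→ Cₑ = (0.8130·203.0 − 0.6890·15.00) / 0.1240 = 1248 µg/L.

1250 µg/L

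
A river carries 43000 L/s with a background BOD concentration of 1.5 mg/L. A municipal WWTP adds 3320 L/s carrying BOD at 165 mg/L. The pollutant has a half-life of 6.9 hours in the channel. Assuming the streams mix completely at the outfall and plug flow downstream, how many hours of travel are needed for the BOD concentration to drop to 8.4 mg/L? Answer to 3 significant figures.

4.51 h

Mass balance: C = (43000·1.500 + 3320·165.0) / 46320 = 612300/46320 = 13.22 mg/L.
Half-life 6.9 h → k = ln 2 / 6.9 = 0.1005 h⁻¹ = 2.411 d⁻¹.
13.22·exp(−k·t) = 8.4 → t = ln(13.22/8.4)/k = 16250 s = 4.514 h.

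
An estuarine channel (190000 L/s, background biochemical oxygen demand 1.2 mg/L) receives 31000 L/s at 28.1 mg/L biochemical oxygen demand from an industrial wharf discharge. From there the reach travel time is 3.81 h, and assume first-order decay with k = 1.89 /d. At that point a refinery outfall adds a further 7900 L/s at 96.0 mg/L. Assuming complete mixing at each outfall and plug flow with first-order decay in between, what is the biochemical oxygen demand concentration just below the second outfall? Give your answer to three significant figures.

Conservation of mass: C = (190000·1.200 + 31000·28.10) / 221000 = 1099000/221000 = 4.973 mg/L; combined flow 221000 L/s.
Decay over the reach: 4.973·exp(−kt) = 4.973·0.7408 = 3.684 mg/L.
Second outfall: C = (221000·3.684 + 7900·96.00)/228900 = 6.870 mg/L.

6.87 mg/L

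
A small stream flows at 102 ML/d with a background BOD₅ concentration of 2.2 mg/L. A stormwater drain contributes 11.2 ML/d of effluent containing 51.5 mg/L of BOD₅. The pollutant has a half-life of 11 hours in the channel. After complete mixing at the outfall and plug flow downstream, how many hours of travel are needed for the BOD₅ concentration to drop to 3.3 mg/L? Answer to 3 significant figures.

After mixing, C = (102.0·2.200 + 11.20·51.50) / 113.2 = 801.2/113.2 = 7.078 mg/L.
Half-life 11 h → k = ln 2 / 11 = 0.06301 h⁻¹ = 1.512 d⁻¹.
7.078·exp(−k·t) = 3.3 → t = ln(7.078/3.3)/k = 43590 s = 12.11 h.

12.1 h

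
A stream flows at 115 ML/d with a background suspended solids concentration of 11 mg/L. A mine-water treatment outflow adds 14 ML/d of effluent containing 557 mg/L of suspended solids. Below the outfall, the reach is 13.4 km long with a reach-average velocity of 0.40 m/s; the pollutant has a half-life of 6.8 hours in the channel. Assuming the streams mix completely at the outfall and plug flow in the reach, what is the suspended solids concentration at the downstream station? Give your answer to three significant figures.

Mixed concentration C = ΣQC/ΣQ = (115.0·11.00 + 14.00·557.0) / 129.0 = 9063/129.0 = 70.26 mg/L.
Travel time t = 13.4·1000 / 0.40 = 33500 s = 9.306 h.
Half-life 6.8 h → k = ln 2 / 6.8 = 0.1019 h⁻¹ = 2.446 d⁻¹.
Decay over the reach: 70.26·exp(−kt) = 70.26·0.3873 = 27.21 mg/L.

27.2 mg/L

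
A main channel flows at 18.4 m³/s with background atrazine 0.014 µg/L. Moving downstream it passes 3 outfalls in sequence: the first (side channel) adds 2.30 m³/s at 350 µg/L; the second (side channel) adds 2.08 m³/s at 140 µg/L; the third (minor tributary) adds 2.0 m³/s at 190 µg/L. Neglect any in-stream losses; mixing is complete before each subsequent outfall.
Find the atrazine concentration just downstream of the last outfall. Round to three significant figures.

59.6 µg/L

Below outfall 1: Q → 20.70 m³/s, C = (18.40·0.01400 + 2.300·350.0)/20.70 = 38.90 µg/L.
Below outfall 2: Q → 22.78 m³/s, C = (20.70·38.90 + 2.080·140.0)/22.78 = 48.13 µg/L.
Below outfall 3: Q → 24.78 m³/s, C = (22.78·48.13 + 2.000·190.0)/24.78 = 59.58 µg/L.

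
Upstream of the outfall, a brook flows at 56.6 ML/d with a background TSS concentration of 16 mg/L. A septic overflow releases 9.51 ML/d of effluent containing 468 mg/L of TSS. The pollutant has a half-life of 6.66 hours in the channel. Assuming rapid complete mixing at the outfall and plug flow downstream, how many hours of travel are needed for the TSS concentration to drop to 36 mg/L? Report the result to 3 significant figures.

7.79 h

Conservation of mass: C = (56.60·16.00 + 9.510·468.0) / 66.11 = 5356/66.11 = 81.02 mg/L.
Half-life 6.66 h → k = ln 2 / 6.66 = 0.1041 h⁻¹ = 2.498 d⁻¹.
81.02·exp(−k·t) = 36 → t = ln(81.02/36)/k = 28060 s = 7.794 h.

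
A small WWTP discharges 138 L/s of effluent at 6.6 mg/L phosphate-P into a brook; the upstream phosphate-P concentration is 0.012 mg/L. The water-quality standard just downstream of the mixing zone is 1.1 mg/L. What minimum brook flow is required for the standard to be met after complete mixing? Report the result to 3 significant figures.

698 L/s

Set C_mix = 1.1: (Q·0.01200 + 138.0·6.600) / (Q + 138.0) = 1.1
→ Q = 138.0·(6.600 − 1.1)/(1.1 − 0.01200) = 697.6 L/s.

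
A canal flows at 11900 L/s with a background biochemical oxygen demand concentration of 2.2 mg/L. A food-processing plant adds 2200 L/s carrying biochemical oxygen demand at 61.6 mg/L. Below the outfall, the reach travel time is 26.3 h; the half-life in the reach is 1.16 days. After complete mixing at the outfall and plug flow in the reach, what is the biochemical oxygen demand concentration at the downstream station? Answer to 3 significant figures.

5.96 mg/L

Flow-weighted average: C = (11900·2.200 + 2200·61.60) / 14100 = 161700/14100 = 11.47 mg/L.
Half-life 1.16 d → k = ln 2 / 1.16 = 0.5975 d⁻¹.
First-order decay: C = 11.47·exp(−k·t) = 11.47·0.5195 = 5.958 mg/L.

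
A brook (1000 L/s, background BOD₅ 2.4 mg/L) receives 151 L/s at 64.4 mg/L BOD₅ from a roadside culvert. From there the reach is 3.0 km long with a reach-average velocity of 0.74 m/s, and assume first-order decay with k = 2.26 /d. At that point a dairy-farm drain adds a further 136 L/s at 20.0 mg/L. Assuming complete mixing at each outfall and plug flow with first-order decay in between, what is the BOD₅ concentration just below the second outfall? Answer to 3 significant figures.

10.6 mg/L

Flow-weighted average: C = (1000·2.400 + 151.0·64.40) / 1151 = 12120/1151 = 10.53 mg/L; combined flow 1151 L/s.
Travel time t = 3.0·1000 / 0.74 = 4054 s = 1.126 h.
After decay, C = 10.53 × e^(−kt) = 10.53 × 0.8994 = 9.474 mg/L.
Second outfall: C = (1151·9.474 + 136.0·20.00)/1287 = 10.59 mg/L.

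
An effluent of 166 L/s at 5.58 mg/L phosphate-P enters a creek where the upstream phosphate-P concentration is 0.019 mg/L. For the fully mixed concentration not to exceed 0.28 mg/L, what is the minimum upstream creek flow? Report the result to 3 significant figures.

Set C_mix = 0.28: (Q·0.01900 + 166.0·5.580) / (Q + 166.0) = 0.28
→ Q = 166.0·(5.580 − 0.28)/(0.28 − 0.01900) = 3371 L/s.

3370 L/s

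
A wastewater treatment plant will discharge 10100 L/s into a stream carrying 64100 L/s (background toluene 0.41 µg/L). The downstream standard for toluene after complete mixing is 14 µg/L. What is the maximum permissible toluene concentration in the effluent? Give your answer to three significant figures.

At the limit, (Qr·Cr + Qe·Cₑ)/(Qr + Qe) = 14:
Cₑ = (74200·14 − 64100·0.4100) / 10100 = 100.2 µg/L.

100 µg/L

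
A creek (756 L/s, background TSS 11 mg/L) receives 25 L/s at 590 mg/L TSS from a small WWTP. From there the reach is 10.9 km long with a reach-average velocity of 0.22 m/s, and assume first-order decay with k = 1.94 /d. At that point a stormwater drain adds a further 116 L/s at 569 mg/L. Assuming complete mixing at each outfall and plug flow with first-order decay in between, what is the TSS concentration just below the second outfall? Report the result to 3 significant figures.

Conservation of mass: C = (756.0·11.00 + 25.00·590.0) / 781.0 = 23070/781.0 = 29.53 mg/L; combined flow 781.0 L/s.
Travel time t = 10.9·1000 / 0.22 = 49550 s = 13.76 h.
Applying C = C₀e^(−kt): 29.53 × 0.3287 = 9.709 mg/L.
At the second outfall, C = (781.0·9.709 + 116.0·569.0) / (781.0 + 116.0) = 82.04 mg/L.

82.0 mg/L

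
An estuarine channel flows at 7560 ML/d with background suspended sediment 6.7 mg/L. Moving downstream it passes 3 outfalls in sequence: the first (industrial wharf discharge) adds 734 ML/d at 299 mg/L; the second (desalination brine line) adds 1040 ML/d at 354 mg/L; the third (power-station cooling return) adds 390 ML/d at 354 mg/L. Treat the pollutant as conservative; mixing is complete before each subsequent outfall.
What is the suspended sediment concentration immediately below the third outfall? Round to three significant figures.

79.8 mg/L

Outfall 1: combined Q = 8294 ML/d; C = (7560·6.700 + 734.0·299.0)/8294 = 32.57 mg/L.
Outfall 2: combined Q = 9334 ML/d; C = (8294·32.57 + 1040·354.0)/9334 = 68.38 mg/L.
Outfall 3: combined Q = 9724 ML/d; C = (9334·68.38 + 390.0·354.0)/9724 = 79.84 mg/L.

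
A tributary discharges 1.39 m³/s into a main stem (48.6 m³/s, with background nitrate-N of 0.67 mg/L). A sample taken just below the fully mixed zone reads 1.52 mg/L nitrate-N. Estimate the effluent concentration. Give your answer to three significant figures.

31.2 mg/L

Mass balance: 48.60·0.6700 + 1.390·Cₑ = 49.99·1.520
→ Cₑ = (49.99·1.520 − 48.60·0.6700) / 1.390 = 31.24 mg/L.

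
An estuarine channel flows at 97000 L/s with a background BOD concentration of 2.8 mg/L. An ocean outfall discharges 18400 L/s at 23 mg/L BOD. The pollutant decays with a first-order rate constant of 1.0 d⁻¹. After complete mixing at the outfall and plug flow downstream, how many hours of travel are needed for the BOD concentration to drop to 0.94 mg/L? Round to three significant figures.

44.6 h

Mixed concentration C = ΣQC/ΣQ = (97000·2.800 + 18400·23.00) / 115400 = 694800/115400 = 6.021 mg/L.
6.021·exp(−k·t) = 0.94 → t = ln(6.021/0.94)/k = 160500 s = 44.57 h.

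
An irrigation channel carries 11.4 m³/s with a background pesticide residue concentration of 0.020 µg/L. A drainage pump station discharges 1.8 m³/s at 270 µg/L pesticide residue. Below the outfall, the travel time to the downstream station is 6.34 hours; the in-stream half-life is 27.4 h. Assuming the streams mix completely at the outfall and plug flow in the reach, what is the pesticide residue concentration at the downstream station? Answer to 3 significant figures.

Flow-weighted average: C = (11.40·0.02000 + 1.800·270.0) / 13.20 = 486.2/13.20 = 36.84 µg/L.
Half-life 27.4 h → k = ln 2 / 27.4 = 0.02530 h⁻¹ = 0.6071 d⁻¹.
Applying C = C₀e^(−kt): 36.84 × 0.8518 = 31.38 µg/L.

31.4 µg/L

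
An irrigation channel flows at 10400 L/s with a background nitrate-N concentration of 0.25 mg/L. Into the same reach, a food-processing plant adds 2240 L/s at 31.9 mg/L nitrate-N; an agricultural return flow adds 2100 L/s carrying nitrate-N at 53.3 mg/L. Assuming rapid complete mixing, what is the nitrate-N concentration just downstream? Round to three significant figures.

Mixed concentration C = ΣQC/ΣQ = (10400·0.2500 + 2240·31.90 + 2100·53.30) / 14740 = 186000/14740 = 12.62 mg/L.

12.6 mg/L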